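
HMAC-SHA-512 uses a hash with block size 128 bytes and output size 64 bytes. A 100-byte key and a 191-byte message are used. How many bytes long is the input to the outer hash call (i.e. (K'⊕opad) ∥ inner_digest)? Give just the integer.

Key is 100 ≤ 128 bytes, zero-padded: |K'| = 128.
Outer input = (K'⊕opad) ∥ H(inner) → 128 + 64 = 192 bytes.

192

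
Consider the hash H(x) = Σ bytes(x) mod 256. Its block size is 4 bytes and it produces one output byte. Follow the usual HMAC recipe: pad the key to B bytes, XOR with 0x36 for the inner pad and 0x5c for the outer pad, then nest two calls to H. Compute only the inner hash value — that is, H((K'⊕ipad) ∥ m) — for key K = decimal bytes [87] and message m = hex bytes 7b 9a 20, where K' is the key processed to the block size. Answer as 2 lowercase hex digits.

38

Key decimal bytes [87] = 57 is 1 byte ≤ B = 4; zero-pad to 4 bytes: K' = 57 00 00 00.
K' ⊕ ipad = 61 36 36 36.
Inner input = 61 36 36 36 ∥ 7b 9a 20.
Inner hash: sum = 97+54+54+54+123+154+32 = 568; mod 256 = 56 → 38.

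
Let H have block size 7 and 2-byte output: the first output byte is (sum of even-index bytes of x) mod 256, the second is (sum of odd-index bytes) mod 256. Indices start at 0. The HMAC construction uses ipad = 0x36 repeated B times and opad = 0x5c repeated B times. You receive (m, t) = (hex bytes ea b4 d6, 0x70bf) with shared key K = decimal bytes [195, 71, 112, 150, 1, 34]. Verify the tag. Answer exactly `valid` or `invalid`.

Key decimal bytes [195, 71, 112, 150, 1, 34] = c3 47 70 96 01 22 is 6 bytes ≤ B = 7; zero-pad to 7 bytes: K' = c3 47 70 96 01 22 00.
K' ⊕ ipad = f5 71 46 a0 37 14 36; K' ⊕ opad = 9f 1b 2c ca 5d 7e 5c.
Inner hash: even-index sum = 604 mod 256 = 92; odd-index sum = 741 mod 256 = 229 → 5c e5.
Outer hash (recomputed tag): even-index sum = 617 mod 256 = 105; odd-index sum = 447 mod 256 = 191 → 69 bf.
Recomputed tag = 69bf; claimed = 70bf → mismatch.

invalid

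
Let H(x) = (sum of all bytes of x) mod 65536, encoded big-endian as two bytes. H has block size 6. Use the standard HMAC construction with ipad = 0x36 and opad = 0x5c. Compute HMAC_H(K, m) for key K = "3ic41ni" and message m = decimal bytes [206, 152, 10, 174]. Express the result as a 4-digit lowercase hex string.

Key "3ic41ni" = 33 69 63 34 31 6e 69 is 7 bytes > B = 6, so hash it first: H(key) = 02 3b, then zero-pad to 6 bytes: K' = 02 3b 00 00 00 00.
K' ⊕ ipad = 34 0d 36 36 36 36.  K' ⊕ opad = 5e 67 5c 5c 5c 5c.
Inner input = (K'⊕ipad) ∥ m = 34 0d 36 36 36 36 ∥ ce 98 0a ae.
Inner hash: sum = 52+13+54+54+54+54+206+152+10+174 = 823 → 03 37.
Outer input = (K'⊕opad) ∥ inner = 5e 67 5c 5c 5c 5c ∥ 03 37.
Outer hash (tag): sum = 94+103+92+92+92+92+3+55 = 623 → 02 6f.

026f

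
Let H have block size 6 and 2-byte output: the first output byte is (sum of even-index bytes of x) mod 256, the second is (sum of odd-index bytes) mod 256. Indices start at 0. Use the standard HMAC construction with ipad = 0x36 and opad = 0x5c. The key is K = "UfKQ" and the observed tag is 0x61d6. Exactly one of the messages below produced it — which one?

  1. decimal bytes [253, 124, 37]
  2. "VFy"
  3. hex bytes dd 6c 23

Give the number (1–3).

2

Key "UfKQ" = 55 66 4b 51 is 4 bytes ≤ B = 6; zero-pad to 6 bytes: K' = 55 66 4b 51 00 00.
K' ⊕ ipad = 63 50 7d 67 36 36; K' ⊕ opad = 09 3a 17 0d 5c 5c.
m1: inner = H(63 50 7d 67 36 36 fd 7c 25) = 38 69; tag = H(09 3a 17 0d 5c 5c 38 69) = b40c
m2: inner = H(63 50 7d 67 36 36 56 46 79) = e5 33; tag = H(09 3a 17 0d 5c 5c e5 33) = 61d6 ← matches
m3: inner = H(63 50 7d 67 36 36 dd 6c 23) = 16 59; tag = H(09 3a 17 0d 5c 5c 16 59) = 92fc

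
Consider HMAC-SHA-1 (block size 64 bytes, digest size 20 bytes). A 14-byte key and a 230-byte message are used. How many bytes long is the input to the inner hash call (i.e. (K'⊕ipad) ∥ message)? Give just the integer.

294

Key is 14 ≤ 64 bytes, zero-padded: |K'| = 64.
Inner input = (K'⊕ipad) ∥ m → 64 + 230 = 294 bytes.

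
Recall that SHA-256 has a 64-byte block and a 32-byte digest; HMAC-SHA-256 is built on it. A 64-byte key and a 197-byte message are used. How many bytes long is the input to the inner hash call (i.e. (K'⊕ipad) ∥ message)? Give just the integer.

Key is 64 ≤ 64 bytes, zero-padded: |K'| = 64.
Inner input = (K'⊕ipad) ∥ m → 64 + 197 = 261 bytes.

261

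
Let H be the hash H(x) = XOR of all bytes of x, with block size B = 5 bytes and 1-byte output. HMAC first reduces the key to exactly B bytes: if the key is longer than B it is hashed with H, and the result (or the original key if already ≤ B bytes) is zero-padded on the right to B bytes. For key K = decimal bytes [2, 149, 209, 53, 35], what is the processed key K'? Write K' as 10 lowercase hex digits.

Key decimal bytes [2, 149, 209, 53, 35] = 02 95 d1 35 23 is exactly B = 5 bytes: K' = 02 95 d1 35 23.

0295d13523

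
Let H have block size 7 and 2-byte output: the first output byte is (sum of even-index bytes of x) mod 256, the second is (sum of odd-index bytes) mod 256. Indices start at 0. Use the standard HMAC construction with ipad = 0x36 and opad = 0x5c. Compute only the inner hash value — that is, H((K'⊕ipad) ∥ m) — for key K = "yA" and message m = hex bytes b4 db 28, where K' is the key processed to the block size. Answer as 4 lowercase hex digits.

Key "yA" = 79 41 is 2 bytes ≤ B = 7; zero-pad to 7 bytes: K' = 79 41 00 00 00 00 00.
K' ⊕ ipad = 4f 77 36 36 36 36 36.
Inner input = 4f 77 36 36 36 36 36 ∥ b4 db 28.
Inner hash: even-index sum = 460 mod 256 = 204; odd-index sum = 447 mod 256 = 191 → cc bf.

ccbf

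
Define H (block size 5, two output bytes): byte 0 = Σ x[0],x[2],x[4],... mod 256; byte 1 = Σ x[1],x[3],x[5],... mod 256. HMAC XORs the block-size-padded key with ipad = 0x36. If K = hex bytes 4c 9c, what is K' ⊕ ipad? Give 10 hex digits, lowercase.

7aaa363636

Key hex bytes 4c 9c is 2 bytes ≤ B = 5; zero-pad to 5 bytes: K' = 4c 9c 00 00 00.
XOR each byte with 0x36: 4c⊕36=7a, 9c⊕36=aa, 00⊕36=36, 00⊕36=36, 00⊕36=36.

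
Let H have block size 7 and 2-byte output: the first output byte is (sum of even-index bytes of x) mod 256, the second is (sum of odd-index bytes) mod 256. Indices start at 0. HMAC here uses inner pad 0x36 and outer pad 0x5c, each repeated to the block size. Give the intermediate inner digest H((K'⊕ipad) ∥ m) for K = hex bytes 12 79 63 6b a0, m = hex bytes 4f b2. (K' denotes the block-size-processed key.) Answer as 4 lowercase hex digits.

Key hex bytes 12 79 63 6b a0 is 5 bytes ≤ B = 7; zero-pad to 7 bytes: K' = 12 79 63 6b a0 00 00.
K' ⊕ ipad = 24 4f 55 5d 96 36 36.
Inner input = 24 4f 55 5d 96 36 36 ∥ 4f b2.
Inner hash: even-index sum = 503 mod 256 = 247; odd-index sum = 305 mod 256 = 49 → f7 31.

f731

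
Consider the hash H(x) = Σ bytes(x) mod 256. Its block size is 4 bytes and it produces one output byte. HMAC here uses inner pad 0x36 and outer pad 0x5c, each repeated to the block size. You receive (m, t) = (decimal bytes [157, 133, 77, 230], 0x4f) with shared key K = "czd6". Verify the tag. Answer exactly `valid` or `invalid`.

valid

Key "czd6" = 63 7a 64 36 is exactly B = 4 bytes: K' = 63 7a 64 36.
K' ⊕ ipad = 55 4c 52 00; K' ⊕ opad = 3f 26 38 6a.
Inner hash: sum = 85+76+82+0+157+133+77+230 = 840; mod 256 = 72 → 48.
Outer hash (recomputed tag): sum = 63+38+56+106+72 = 335; mod 256 = 79 → 4f.
Recomputed tag = 4f; claimed = 4f → match.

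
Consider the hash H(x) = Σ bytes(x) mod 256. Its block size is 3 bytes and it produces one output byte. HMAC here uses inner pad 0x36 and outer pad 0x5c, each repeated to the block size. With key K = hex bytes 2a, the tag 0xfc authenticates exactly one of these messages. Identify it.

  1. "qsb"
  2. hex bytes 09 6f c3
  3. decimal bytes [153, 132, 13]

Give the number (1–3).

1

Key hex bytes 2a is 1 byte ≤ B = 3; zero-pad to 3 bytes: K' = 2a 00 00.
K' ⊕ ipad = 1c 36 36; K' ⊕ opad = 76 5c 5c.
m1: inner = H(1c 36 36 71 73 62) = ce; tag = H(76 5c 5c ce) = fc ← matches
m2: inner = H(1c 36 36 09 6f c3) = c3; tag = H(76 5c 5c c3) = f1
m3: inner = H(1c 36 36 99 84 0d) = b2; tag = H(76 5c 5c b2) = e0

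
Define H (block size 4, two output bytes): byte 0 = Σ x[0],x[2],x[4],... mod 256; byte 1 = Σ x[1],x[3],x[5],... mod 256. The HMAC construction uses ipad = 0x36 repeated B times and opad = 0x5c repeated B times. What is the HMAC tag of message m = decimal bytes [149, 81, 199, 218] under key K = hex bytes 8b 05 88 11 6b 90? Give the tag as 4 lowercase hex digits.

Key hex bytes 8b 05 88 11 6b 90 is 6 bytes > B = 4, so hash it first: H(key) = 7e a6, then zero-pad to 4 bytes: K' = 7e a6 00 00.
K' ⊕ ipad = 48 90 36 36.  K' ⊕ opad = 22 fa 5c 5c.
Inner input = (K'⊕ipad) ∥ m = 48 90 36 36 ∥ 95 51 c7 da.
Inner hash: even-index sum = 474 mod 256 = 218; odd-index sum = 497 mod 256 = 241 → da f1.
Outer input = (K'⊕opad) ∥ inner = 22 fa 5c 5c ∥ da f1.
Outer hash (tag): even-index sum = 344 mod 256 = 88; odd-index sum = 583 mod 256 = 71 → 58 47.

5847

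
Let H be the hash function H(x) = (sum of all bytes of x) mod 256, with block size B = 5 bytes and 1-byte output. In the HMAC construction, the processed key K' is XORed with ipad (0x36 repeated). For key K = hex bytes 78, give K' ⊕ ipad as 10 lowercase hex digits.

4e36363636

Key hex bytes 78 is 1 byte ≤ B = 5; zero-pad to 5 bytes: K' = 78 00 00 00 00.
XOR each byte with 0x36: 78⊕36=4e, 00⊕36=36, 00⊕36=36, 00⊕36=36, 00⊕36=36.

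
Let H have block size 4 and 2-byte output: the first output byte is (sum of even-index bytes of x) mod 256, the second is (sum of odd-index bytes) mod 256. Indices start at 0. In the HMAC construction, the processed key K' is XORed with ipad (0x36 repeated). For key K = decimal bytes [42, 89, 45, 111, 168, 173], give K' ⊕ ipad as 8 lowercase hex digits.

Key decimal bytes [42, 89, 45, 111, 168, 173] = 2a 59 2d 6f a8 ad is 6 bytes > B = 4, so hash it first: H(key) = ff 75, then zero-pad to 4 bytes: K' = ff 75 00 00.
XOR each byte with 0x36: ff⊕36=c9, 75⊕36=43, 00⊕36=36, 00⊕36=36.

c9433636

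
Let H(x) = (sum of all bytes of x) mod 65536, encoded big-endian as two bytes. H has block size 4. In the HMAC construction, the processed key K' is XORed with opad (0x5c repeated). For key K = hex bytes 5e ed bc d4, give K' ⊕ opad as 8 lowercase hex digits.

02b1e088

Key hex bytes 5e ed bc d4 is exactly B = 4 bytes: K' = 5e ed bc d4.
XOR each byte with 0x5c: 5e⊕5c=02, ed⊕5c=b1, bc⊕5c=e0, d4⊕5c=88.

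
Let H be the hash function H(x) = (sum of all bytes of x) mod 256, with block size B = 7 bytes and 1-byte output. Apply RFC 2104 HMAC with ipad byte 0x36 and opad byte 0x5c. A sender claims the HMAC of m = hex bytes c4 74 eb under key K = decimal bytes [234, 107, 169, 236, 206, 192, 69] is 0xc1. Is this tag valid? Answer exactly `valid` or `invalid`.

Key decimal bytes [234, 107, 169, 236, 206, 192, 69] = ea 6b a9 ec ce c0 45 is exactly B = 7 bytes: K' = ea 6b a9 ec ce c0 45.
K' ⊕ ipad = dc 5d 9f da f8 f6 73; K' ⊕ opad = b6 37 f5 b0 92 9c 19.
Inner hash: sum = 220+93+159+218+248+246+115+196+116+235 = 1846; mod 256 = 54 → 36.
Outer hash (recomputed tag): sum = 182+55+245+176+146+156+25+54 = 1039; mod 256 = 15 → 0f.
Recomputed tag = 0f; claimed = c1 → mismatch.

invalid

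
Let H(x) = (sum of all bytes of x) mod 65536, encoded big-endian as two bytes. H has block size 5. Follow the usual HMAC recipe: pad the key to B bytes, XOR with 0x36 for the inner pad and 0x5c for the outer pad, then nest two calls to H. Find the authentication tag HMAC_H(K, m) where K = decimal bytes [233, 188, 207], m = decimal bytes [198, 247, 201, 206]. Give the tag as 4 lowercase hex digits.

0308

Key decimal bytes [233, 188, 207] = e9 bc cf is 3 bytes ≤ B = 5; zero-pad to 5 bytes: K' = e9 bc cf 00 00.
K' ⊕ ipad = df 8a f9 36 36.  K' ⊕ opad = b5 e0 93 5c 5c.
Inner input = (K'⊕ipad) ∥ m = df 8a f9 36 36 ∥ c6 f7 c9 ce.
Inner hash: sum = 223+138+249+54+54+198+247+201+206 = 1570 → 06 22.
Outer input = (K'⊕opad) ∥ inner = b5 e0 93 5c 5c ∥ 06 22.
Outer hash (tag): sum = 181+224+147+92+92+6+34 = 776 → 03 08.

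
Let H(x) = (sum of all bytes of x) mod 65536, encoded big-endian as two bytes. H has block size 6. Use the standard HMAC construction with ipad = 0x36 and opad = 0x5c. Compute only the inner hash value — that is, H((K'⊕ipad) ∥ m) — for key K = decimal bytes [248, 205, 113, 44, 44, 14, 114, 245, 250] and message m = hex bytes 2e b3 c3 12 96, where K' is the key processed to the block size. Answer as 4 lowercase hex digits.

Key decimal bytes [248, 205, 113, 44, 44, 14, 114, 245, 250] = f8 cd 71 2c 2c 0e 72 f5 fa is 9 bytes > B = 6, so hash it first: H(key) = 04 fd, then zero-pad to 6 bytes: K' = 04 fd 00 00 00 00.
K' ⊕ ipad = 32 cb 36 36 36 36.
Inner input = 32 cb 36 36 36 36 ∥ 2e b3 c3 12 96.
Inner hash: sum = 50+203+54+54+54+54+46+179+195+18+150 = 1057 → 04 21.

0421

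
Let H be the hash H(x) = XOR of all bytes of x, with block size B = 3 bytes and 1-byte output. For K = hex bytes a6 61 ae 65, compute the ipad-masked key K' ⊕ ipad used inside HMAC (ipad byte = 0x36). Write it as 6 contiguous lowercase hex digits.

3a3636

Key hex bytes a6 61 ae 65 is 4 bytes > B = 3, so hash it first: H(key) = 0c, then zero-pad to 3 bytes: K' = 0c 00 00.
XOR each byte with 0x36: 0c⊕36=3a, 00⊕36=36, 00⊕36=36.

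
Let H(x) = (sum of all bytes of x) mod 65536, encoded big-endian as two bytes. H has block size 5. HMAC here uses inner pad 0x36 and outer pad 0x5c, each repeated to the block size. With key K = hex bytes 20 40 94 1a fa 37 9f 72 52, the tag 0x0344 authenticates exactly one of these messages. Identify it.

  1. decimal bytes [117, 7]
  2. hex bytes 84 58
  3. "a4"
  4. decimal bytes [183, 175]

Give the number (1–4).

Key hex bytes 20 40 94 1a fa 37 9f 72 52 is 9 bytes > B = 5, so hash it first: H(key) = 03 a2, then zero-pad to 5 bytes: K' = 03 a2 00 00 00.
K' ⊕ ipad = 35 94 36 36 36; K' ⊕ opad = 5f fe 5c 5c 5c.
m1: inner = H(35 94 36 36 36 75 07) = 01 e7; tag = H(5f fe 5c 5c 5c 01 e7) = 0359
m2: inner = H(35 94 36 36 36 84 58) = 02 47; tag = H(5f fe 5c 5c 5c 02 47) = 02ba
m3: inner = H(35 94 36 36 36 61 34) = 02 00; tag = H(5f fe 5c 5c 5c 02 00) = 0273
m4: inner = H(35 94 36 36 36 b7 af) = 02 d1; tag = H(5f fe 5c 5c 5c 02 d1) = 0344 ← matches

4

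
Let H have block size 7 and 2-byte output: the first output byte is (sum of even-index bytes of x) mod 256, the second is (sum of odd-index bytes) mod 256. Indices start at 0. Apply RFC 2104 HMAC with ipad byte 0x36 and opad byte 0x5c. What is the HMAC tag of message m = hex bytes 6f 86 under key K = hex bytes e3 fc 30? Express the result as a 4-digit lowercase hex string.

8825

Key hex bytes e3 fc 30 is 3 bytes ≤ B = 7; zero-pad to 7 bytes: K' = e3 fc 30 00 00 00 00.
K' ⊕ ipad = d5 ca 06 36 36 36 36.  K' ⊕ opad = bf a0 6c 5c 5c 5c 5c.
Inner input = (K'⊕ipad) ∥ m = d5 ca 06 36 36 36 36 ∥ 6f 86.
Inner hash: even-index sum = 461 mod 256 = 205; odd-index sum = 421 mod 256 = 165 → cd a5.
Outer input = (K'⊕opad) ∥ inner = bf a0 6c 5c 5c 5c 5c ∥ cd a5.
Outer hash (tag): even-index sum = 648 mod 256 = 136; odd-index sum = 549 mod 256 = 37 → 88 25.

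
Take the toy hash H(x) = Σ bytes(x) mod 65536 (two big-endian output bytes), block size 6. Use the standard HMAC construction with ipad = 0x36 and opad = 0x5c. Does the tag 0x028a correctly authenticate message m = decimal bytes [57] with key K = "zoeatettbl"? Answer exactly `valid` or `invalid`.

invalid

Key "zoeatettbl" = 7a 6f 65 61 74 65 74 74 62 6c is 10 bytes > B = 6, so hash it first: H(key) = 04 3e, then zero-pad to 6 bytes: K' = 04 3e 00 00 00 00.
K' ⊕ ipad = 32 08 36 36 36 36; K' ⊕ opad = 58 62 5c 5c 5c 5c.
Inner hash: sum = 50+8+54+54+54+54+57 = 331 → 01 4b.
Outer hash (recomputed tag): sum = 88+98+92+92+92+92+1+75 = 630 → 02 76.
Recomputed tag = 0276; claimed = 028a → mismatch.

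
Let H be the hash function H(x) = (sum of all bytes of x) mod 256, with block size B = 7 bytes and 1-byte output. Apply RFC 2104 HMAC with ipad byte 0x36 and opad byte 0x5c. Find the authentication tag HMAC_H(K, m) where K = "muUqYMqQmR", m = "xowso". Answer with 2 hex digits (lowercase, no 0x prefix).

38

Key "muUqYMqQmR" = 6d 75 55 71 59 4d 71 51 6d 52 is 10 bytes > B = 7, so hash it first: H(key) = cf, then zero-pad to 7 bytes: K' = cf 00 00 00 00 00 00.
K' ⊕ ipad = f9 36 36 36 36 36 36.  K' ⊕ opad = 93 5c 5c 5c 5c 5c 5c.
Inner input = (K'⊕ipad) ∥ m = f9 36 36 36 36 36 36 ∥ 78 6f 77 73 6f.
Inner hash: sum = 249+54+54+54+54+54+54+120+111+119+115+111 = 1149; mod 256 = 125 → 7d.
Outer input = (K'⊕opad) ∥ inner = 93 5c 5c 5c 5c 5c 5c ∥ 7d.
Outer hash (tag): sum = 147+92+92+92+92+92+92+125 = 824; mod 256 = 56 → 38.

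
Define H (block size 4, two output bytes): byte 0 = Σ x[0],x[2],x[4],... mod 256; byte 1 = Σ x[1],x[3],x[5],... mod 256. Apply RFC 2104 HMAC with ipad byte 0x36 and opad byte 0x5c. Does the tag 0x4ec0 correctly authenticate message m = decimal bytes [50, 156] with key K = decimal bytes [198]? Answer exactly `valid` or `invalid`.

Key decimal bytes [198] = c6 is 1 byte ≤ B = 4; zero-pad to 4 bytes: K' = c6 00 00 00.
K' ⊕ ipad = f0 36 36 36; K' ⊕ opad = 9a 5c 5c 5c.
Inner hash: even-index sum = 344 mod 256 = 88; odd-index sum = 264 mod 256 = 8 → 58 08.
Outer hash (recomputed tag): even-index sum = 334 mod 256 = 78; odd-index sum = 192 mod 256 = 192 → 4e c0.
Recomputed tag = 4ec0; claimed = 4ec0 → match.

valid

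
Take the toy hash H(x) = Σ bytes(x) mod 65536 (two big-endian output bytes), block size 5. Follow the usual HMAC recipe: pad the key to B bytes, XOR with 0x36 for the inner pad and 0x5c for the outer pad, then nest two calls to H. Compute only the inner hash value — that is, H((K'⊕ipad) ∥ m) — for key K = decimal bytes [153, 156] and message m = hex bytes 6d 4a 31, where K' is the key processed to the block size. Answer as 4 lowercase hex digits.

Key decimal bytes [153, 156] = 99 9c is 2 bytes ≤ B = 5; zero-pad to 5 bytes: K' = 99 9c 00 00 00.
K' ⊕ ipad = af aa 36 36 36.
Inner input = af aa 36 36 36 ∥ 6d 4a 31.
Inner hash: sum = 175+170+54+54+54+109+74+49 = 739 → 02 e3.

02e3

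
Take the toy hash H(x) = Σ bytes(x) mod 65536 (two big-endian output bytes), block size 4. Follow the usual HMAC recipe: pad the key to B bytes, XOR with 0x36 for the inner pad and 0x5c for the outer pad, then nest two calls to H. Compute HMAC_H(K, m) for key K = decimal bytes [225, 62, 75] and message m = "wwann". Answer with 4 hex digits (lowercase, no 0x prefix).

Key decimal bytes [225, 62, 75] = e1 3e 4b is 3 bytes ≤ B = 4; zero-pad to 4 bytes: K' = e1 3e 4b 00.
K' ⊕ ipad = d7 08 7d 36.  K' ⊕ opad = bd 62 17 5c.
Inner input = (K'⊕ipad) ∥ m = d7 08 7d 36 ∥ 77 77 61 6e 6e.
Inner hash: sum = 215+8+125+54+119+119+97+110+110 = 957 → 03 bd.
Outer input = (K'⊕opad) ∥ inner = bd 62 17 5c ∥ 03 bd.
Outer hash (tag): sum = 189+98+23+92+3+189 = 594 → 02 52.

0252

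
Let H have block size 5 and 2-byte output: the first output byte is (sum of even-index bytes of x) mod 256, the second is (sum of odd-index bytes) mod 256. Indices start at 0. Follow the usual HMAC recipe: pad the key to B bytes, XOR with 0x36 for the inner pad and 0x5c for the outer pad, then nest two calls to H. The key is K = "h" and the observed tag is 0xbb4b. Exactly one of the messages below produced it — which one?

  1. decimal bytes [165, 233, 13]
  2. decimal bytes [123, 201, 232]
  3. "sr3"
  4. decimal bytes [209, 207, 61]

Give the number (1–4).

2

Key "h" = 68 is 1 byte ≤ B = 5; zero-pad to 5 bytes: K' = 68 00 00 00 00.
K' ⊕ ipad = 5e 36 36 36 36; K' ⊕ opad = 34 5c 5c 5c 5c.
m1: inner = H(5e 36 36 36 36 a5 e9 0d) = b3 1e; tag = H(34 5c 5c 5c 5c b3 1e) = 0a6b
m2: inner = H(5e 36 36 36 36 7b c9 e8) = 93 cf; tag = H(34 5c 5c 5c 5c 93 cf) = bb4b ← matches
m3: inner = H(5e 36 36 36 36 73 72 33) = 3c 12; tag = H(34 5c 5c 5c 5c 3c 12) = fef4
m4: inner = H(5e 36 36 36 36 d1 cf 3d) = 99 7a; tag = H(34 5c 5c 5c 5c 99 7a) = 6651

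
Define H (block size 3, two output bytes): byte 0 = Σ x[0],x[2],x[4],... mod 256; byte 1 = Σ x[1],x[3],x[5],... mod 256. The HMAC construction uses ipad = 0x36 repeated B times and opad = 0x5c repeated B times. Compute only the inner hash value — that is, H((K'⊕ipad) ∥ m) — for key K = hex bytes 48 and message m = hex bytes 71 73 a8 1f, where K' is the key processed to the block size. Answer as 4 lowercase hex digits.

464f

Key hex bytes 48 is 1 byte ≤ B = 3; zero-pad to 3 bytes: K' = 48 00 00.
K' ⊕ ipad = 7e 36 36.
Inner input = 7e 36 36 ∥ 71 73 a8 1f.
Inner hash: even-index sum = 326 mod 256 = 70; odd-index sum = 335 mod 256 = 79 → 46 4f.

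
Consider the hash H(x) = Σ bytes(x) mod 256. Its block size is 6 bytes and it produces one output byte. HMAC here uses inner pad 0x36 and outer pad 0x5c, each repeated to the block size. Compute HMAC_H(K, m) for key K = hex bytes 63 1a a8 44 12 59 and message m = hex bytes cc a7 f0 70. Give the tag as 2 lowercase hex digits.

Key hex bytes 63 1a a8 44 12 59 is exactly B = 6 bytes: K' = 63 1a a8 44 12 59.
K' ⊕ ipad = 55 2c 9e 72 24 6f.  K' ⊕ opad = 3f 46 f4 18 4e 05.
Inner input = (K'⊕ipad) ∥ m = 55 2c 9e 72 24 6f ∥ cc a7 f0 70.
Inner hash: sum = 85+44+158+114+36+111+204+167+240+112 = 1271; mod 256 = 247 → f7.
Outer input = (K'⊕opad) ∥ inner = 3f 46 f4 18 4e 05 ∥ f7.
Outer hash (tag): sum = 63+70+244+24+78+5+247 = 731; mod 256 = 219 → db.

db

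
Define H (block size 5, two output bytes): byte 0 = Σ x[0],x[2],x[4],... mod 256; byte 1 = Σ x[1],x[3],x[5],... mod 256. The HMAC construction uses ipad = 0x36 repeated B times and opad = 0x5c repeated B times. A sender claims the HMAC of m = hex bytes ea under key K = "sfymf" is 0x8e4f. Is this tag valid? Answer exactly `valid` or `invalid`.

Key "sfymf" = 73 66 79 6d 66 is exactly B = 5 bytes: K' = 73 66 79 6d 66.
K' ⊕ ipad = 45 50 4f 5b 50; K' ⊕ opad = 2f 3a 25 31 3a.
Inner hash: even-index sum = 228 mod 256 = 228; odd-index sum = 405 mod 256 = 149 → e4 95.
Outer hash (recomputed tag): even-index sum = 291 mod 256 = 35; odd-index sum = 335 mod 256 = 79 → 23 4f.
Recomputed tag = 234f; claimed = 8e4f → mismatch.

invalid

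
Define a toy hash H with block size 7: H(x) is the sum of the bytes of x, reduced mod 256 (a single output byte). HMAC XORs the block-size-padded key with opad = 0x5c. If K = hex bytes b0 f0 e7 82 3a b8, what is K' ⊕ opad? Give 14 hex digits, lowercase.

Key hex bytes b0 f0 e7 82 3a b8 is 6 bytes ≤ B = 7; zero-pad to 7 bytes: K' = b0 f0 e7 82 3a b8 00.
XOR each byte with 0x5c: b0⊕5c=ec, f0⊕5c=ac, e7⊕5c=bb, 82⊕5c=de, 3a⊕5c=66, b8⊕5c=e4, 00⊕5c=5c.

ecacbbde66e45c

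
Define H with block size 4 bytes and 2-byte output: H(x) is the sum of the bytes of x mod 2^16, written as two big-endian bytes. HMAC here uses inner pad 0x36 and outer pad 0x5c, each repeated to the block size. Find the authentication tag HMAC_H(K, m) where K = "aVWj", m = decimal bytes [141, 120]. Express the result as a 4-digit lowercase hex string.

Key "aVWj" = 61 56 57 6a is exactly B = 4 bytes: K' = 61 56 57 6a.
K' ⊕ ipad = 57 60 61 5c.  K' ⊕ opad = 3d 0a 0b 36.
Inner input = (K'⊕ipad) ∥ m = 57 60 61 5c ∥ 8d 78.
Inner hash: sum = 87+96+97+92+141+120 = 633 → 02 79.
Outer input = (K'⊕opad) ∥ inner = 3d 0a 0b 36 ∥ 02 79.
Outer hash (tag): sum = 61+10+11+54+2+121 = 259 → 01 03.

0103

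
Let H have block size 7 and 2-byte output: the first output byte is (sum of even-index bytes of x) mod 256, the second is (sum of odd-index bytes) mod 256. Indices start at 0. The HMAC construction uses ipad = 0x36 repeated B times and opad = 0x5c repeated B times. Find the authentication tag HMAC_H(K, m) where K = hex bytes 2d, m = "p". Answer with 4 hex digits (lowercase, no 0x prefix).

Key hex bytes 2d is 1 byte ≤ B = 7; zero-pad to 7 bytes: K' = 2d 00 00 00 00 00 00.
K' ⊕ ipad = 1b 36 36 36 36 36 36.  K' ⊕ opad = 71 5c 5c 5c 5c 5c 5c.
Inner input = (K'⊕ipad) ∥ m = 1b 36 36 36 36 36 36 ∥ 70.
Inner hash: even-index sum = 189 mod 256 = 189; odd-index sum = 274 mod 256 = 18 → bd 12.
Outer input = (K'⊕opad) ∥ inner = 71 5c 5c 5c 5c 5c 5c ∥ bd 12.
Outer hash (tag): even-index sum = 407 mod 256 = 151; odd-index sum = 465 mod 256 = 209 → 97 d1.

97d1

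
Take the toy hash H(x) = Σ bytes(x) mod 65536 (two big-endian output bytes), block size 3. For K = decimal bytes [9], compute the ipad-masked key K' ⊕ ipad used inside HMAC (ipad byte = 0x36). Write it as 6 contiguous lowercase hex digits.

Key decimal bytes [9] = 09 is 1 byte ≤ B = 3; zero-pad to 3 bytes: K' = 09 00 00.
XOR each byte with 0x36: 09⊕36=3f, 00⊕36=36, 00⊕36=36.

3f3636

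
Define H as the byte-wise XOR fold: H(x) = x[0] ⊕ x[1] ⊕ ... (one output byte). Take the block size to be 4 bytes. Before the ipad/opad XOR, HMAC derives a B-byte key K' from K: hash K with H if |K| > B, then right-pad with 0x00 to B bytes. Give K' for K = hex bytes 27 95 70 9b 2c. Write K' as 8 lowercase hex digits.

75000000

|K| = 5 > B = 4, so first hash the key.
H(K): XOR 27⊕95⊕70⊕9b⊕2c = 75.
Zero-pad H(K) = 75 to 4 bytes: K' = 75 00 00 00.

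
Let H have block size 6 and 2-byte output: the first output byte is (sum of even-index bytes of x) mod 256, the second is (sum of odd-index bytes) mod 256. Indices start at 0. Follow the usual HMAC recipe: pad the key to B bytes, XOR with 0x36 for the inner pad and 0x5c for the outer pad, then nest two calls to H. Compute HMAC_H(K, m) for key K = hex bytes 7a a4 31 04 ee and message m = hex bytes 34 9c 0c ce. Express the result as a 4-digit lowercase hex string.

Key hex bytes 7a a4 31 04 ee is 5 bytes ≤ B = 6; zero-pad to 6 bytes: K' = 7a a4 31 04 ee 00.
K' ⊕ ipad = 4c 92 07 32 d8 36.  K' ⊕ opad = 26 f8 6d 58 b2 5c.
Inner input = (K'⊕ipad) ∥ m = 4c 92 07 32 d8 36 ∥ 34 9c 0c ce.
Inner hash: even-index sum = 363 mod 256 = 107; odd-index sum = 612 mod 256 = 100 → 6b 64.
Outer input = (K'⊕opad) ∥ inner = 26 f8 6d 58 b2 5c ∥ 6b 64.
Outer hash (tag): even-index sum = 432 mod 256 = 176; odd-index sum = 528 mod 256 = 16 → b0 10.

b010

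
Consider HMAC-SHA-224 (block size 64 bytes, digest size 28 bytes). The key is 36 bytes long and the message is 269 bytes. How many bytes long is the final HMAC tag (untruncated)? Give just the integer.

28

The tag is one SHA-224 digest: 28 bytes.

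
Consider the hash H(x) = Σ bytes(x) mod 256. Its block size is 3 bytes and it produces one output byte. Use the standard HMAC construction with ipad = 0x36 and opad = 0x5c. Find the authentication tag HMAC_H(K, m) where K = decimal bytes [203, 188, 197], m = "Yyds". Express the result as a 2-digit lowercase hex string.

33

Key decimal bytes [203, 188, 197] = cb bc c5 is exactly B = 3 bytes: K' = cb bc c5.
K' ⊕ ipad = fd 8a f3.  K' ⊕ opad = 97 e0 99.
Inner input = (K'⊕ipad) ∥ m = fd 8a f3 ∥ 59 79 64 73.
Inner hash: sum = 253+138+243+89+121+100+115 = 1059; mod 256 = 35 → 23.
Outer input = (K'⊕opad) ∥ inner = 97 e0 99 ∥ 23.
Outer hash (tag): sum = 151+224+153+35 = 563; mod 256 = 51 → 33.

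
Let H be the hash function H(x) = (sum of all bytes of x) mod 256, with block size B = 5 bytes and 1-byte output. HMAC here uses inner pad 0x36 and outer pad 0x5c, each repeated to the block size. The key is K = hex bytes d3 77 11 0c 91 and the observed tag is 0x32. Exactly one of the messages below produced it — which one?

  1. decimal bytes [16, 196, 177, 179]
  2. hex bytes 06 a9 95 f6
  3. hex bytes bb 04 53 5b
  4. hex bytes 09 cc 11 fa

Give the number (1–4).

4

Key hex bytes d3 77 11 0c 91 is exactly B = 5 bytes: K' = d3 77 11 0c 91.
K' ⊕ ipad = e5 41 27 3a a7; K' ⊕ opad = 8f 2b 4d 50 cd.
m1: inner = H(e5 41 27 3a a7 10 c4 b1 b3) = 66; tag = H(8f 2b 4d 50 cd 66) = 8a
m2: inner = H(e5 41 27 3a a7 06 a9 95 f6) = 68; tag = H(8f 2b 4d 50 cd 68) = 8c
m3: inner = H(e5 41 27 3a a7 bb 04 53 5b) = 9b; tag = H(8f 2b 4d 50 cd 9b) = bf
m4: inner = H(e5 41 27 3a a7 09 cc 11 fa) = 0e; tag = H(8f 2b 4d 50 cd 0e) = 32 ← matches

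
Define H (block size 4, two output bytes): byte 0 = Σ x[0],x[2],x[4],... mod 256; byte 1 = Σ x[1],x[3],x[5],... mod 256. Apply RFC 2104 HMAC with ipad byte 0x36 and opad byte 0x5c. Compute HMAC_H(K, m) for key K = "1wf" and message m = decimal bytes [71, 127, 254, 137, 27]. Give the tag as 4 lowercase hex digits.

Key "1wf" = 31 77 66 is 3 bytes ≤ B = 4; zero-pad to 4 bytes: K' = 31 77 66 00.
K' ⊕ ipad = 07 41 50 36.  K' ⊕ opad = 6d 2b 3a 5c.
Inner input = (K'⊕ipad) ∥ m = 07 41 50 36 ∥ 47 7f fe 89 1b.
Inner hash: even-index sum = 439 mod 256 = 183; odd-index sum = 383 mod 256 = 127 → b7 7f.
Outer input = (K'⊕opad) ∥ inner = 6d 2b 3a 5c ∥ b7 7f.
Outer hash (tag): even-index sum = 350 mod 256 = 94; odd-index sum = 262 mod 256 = 6 → 5e 06.

5e06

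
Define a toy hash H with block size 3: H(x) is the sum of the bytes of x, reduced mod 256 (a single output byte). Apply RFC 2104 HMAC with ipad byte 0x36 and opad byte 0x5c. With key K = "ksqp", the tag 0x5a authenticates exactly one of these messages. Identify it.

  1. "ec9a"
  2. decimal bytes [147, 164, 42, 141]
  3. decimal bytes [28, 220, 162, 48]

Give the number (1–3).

Key "ksqp" = 6b 73 71 70 is 4 bytes > B = 3, so hash it first: H(key) = bf, then zero-pad to 3 bytes: K' = bf 00 00.
K' ⊕ ipad = 89 36 36; K' ⊕ opad = e3 5c 5c.
m1: inner = H(89 36 36 65 63 39 61) = 57; tag = H(e3 5c 5c 57) = f2
m2: inner = H(89 36 36 93 a4 2a 8d) = e3; tag = H(e3 5c 5c e3) = 7e
m3: inner = H(89 36 36 1c dc a2 30) = bf; tag = H(e3 5c 5c bf) = 5a ← matches

3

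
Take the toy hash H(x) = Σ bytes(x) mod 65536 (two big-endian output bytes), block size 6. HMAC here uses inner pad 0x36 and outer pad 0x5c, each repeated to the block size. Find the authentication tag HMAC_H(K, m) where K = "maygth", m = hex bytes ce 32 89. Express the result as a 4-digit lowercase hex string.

Key "maygth" = 6d 61 79 67 74 68 is exactly B = 6 bytes: K' = 6d 61 79 67 74 68.
K' ⊕ ipad = 5b 57 4f 51 42 5e.  K' ⊕ opad = 31 3d 25 3b 28 34.
Inner input = (K'⊕ipad) ∥ m = 5b 57 4f 51 42 5e ∥ ce 32 89.
Inner hash: sum = 91+87+79+81+66+94+206+50+137 = 891 → 03 7b.
Outer input = (K'⊕opad) ∥ inner = 31 3d 25 3b 28 34 ∥ 03 7b.
Outer hash (tag): sum = 49+61+37+59+40+52+3+123 = 424 → 01 a8.

01a8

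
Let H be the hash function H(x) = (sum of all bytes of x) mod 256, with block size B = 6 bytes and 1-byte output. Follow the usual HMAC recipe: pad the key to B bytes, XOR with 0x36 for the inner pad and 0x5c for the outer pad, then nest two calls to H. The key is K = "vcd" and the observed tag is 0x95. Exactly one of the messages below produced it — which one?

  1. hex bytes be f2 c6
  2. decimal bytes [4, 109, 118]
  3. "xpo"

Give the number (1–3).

3

Key "vcd" = 76 63 64 is 3 bytes ≤ B = 6; zero-pad to 6 bytes: K' = 76 63 64 00 00 00.
K' ⊕ ipad = 40 55 52 36 36 36; K' ⊕ opad = 2a 3f 38 5c 5c 5c.
m1: inner = H(40 55 52 36 36 36 be f2 c6) = ff; tag = H(2a 3f 38 5c 5c 5c ff) = b4
m2: inner = H(40 55 52 36 36 36 04 6d 76) = 70; tag = H(2a 3f 38 5c 5c 5c 70) = 25
m3: inner = H(40 55 52 36 36 36 78 70 6f) = e0; tag = H(2a 3f 38 5c 5c 5c e0) = 95 ← matches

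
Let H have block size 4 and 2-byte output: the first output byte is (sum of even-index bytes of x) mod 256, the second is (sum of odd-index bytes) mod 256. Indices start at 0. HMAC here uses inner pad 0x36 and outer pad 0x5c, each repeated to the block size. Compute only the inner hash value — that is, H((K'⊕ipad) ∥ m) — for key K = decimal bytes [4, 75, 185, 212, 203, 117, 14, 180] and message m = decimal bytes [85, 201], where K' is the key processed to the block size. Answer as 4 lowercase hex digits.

Key decimal bytes [4, 75, 185, 212, 203, 117, 14, 180] = 04 4b b9 d4 cb 75 0e b4 is 8 bytes > B = 4, so hash it first: H(key) = 96 48, then zero-pad to 4 bytes: K' = 96 48 00 00.
K' ⊕ ipad = a0 7e 36 36.
Inner input = a0 7e 36 36 ∥ 55 c9.
Inner hash: even-index sum = 299 mod 256 = 43; odd-index sum = 381 mod 256 = 125 → 2b 7d.

2b7d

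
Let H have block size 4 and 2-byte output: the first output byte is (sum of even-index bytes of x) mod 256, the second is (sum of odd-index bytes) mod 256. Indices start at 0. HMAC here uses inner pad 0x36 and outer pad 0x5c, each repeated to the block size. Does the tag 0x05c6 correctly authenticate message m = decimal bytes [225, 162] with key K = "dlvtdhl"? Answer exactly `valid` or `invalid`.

valid

Key "dlvtdhl" = 64 6c 76 74 64 68 6c is 7 bytes > B = 4, so hash it first: H(key) = aa 48, then zero-pad to 4 bytes: K' = aa 48 00 00.
K' ⊕ ipad = 9c 7e 36 36; K' ⊕ opad = f6 14 5c 5c.
Inner hash: even-index sum = 435 mod 256 = 179; odd-index sum = 342 mod 256 = 86 → b3 56.
Outer hash (recomputed tag): even-index sum = 517 mod 256 = 5; odd-index sum = 198 mod 256 = 198 → 05 c6.
Recomputed tag = 05c6; claimed = 05c6 → match.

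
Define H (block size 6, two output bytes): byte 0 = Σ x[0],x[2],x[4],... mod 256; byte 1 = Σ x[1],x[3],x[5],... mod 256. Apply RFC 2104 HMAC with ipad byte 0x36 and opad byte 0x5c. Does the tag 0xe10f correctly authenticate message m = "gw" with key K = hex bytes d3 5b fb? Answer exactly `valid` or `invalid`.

valid

Key hex bytes d3 5b fb is 3 bytes ≤ B = 6; zero-pad to 6 bytes: K' = d3 5b fb 00 00 00.
K' ⊕ ipad = e5 6d cd 36 36 36; K' ⊕ opad = 8f 07 a7 5c 5c 5c.
Inner hash: even-index sum = 591 mod 256 = 79; odd-index sum = 336 mod 256 = 80 → 4f 50.
Outer hash (recomputed tag): even-index sum = 481 mod 256 = 225; odd-index sum = 271 mod 256 = 15 → e1 0f.
Recomputed tag = e10f; claimed = e10f → match.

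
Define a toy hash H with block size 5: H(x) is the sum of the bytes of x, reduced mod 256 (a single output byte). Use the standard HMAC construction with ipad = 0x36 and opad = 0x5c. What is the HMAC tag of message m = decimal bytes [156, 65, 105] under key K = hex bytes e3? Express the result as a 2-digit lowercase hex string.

Key hex bytes e3 is 1 byte ≤ B = 5; zero-pad to 5 bytes: K' = e3 00 00 00 00.
K' ⊕ ipad = d5 36 36 36 36.  K' ⊕ opad = bf 5c 5c 5c 5c.
Inner input = (K'⊕ipad) ∥ m = d5 36 36 36 36 ∥ 9c 41 69.
Inner hash: sum = 213+54+54+54+54+156+65+105 = 755; mod 256 = 243 → f3.
Outer input = (K'⊕opad) ∥ inner = bf 5c 5c 5c 5c ∥ f3.
Outer hash (tag): sum = 191+92+92+92+92+243 = 802; mod 256 = 34 → 22.

22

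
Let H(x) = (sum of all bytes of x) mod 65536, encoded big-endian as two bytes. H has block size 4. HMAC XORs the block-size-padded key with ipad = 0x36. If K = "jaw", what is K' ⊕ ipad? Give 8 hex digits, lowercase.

Key "jaw" = 6a 61 77 is 3 bytes ≤ B = 4; zero-pad to 4 bytes: K' = 6a 61 77 00.
XOR each byte with 0x36: 6a⊕36=5c, 61⊕36=57, 77⊕36=41, 00⊕36=36.

5c574136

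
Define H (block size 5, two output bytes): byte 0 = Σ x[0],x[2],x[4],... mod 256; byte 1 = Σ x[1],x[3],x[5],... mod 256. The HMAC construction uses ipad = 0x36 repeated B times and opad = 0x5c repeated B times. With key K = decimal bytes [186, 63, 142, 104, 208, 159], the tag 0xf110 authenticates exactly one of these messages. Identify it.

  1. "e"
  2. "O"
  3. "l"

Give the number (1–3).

Key decimal bytes [186, 63, 142, 104, 208, 159] = ba 3f 8e 68 d0 9f is 6 bytes > B = 5, so hash it first: H(key) = 18 46, then zero-pad to 5 bytes: K' = 18 46 00 00 00.
K' ⊕ ipad = 2e 70 36 36 36; K' ⊕ opad = 44 1a 5c 5c 5c.
m1: inner = H(2e 70 36 36 36 65) = 9a 0b; tag = H(44 1a 5c 5c 5c 9a 0b) = 0710
m2: inner = H(2e 70 36 36 36 4f) = 9a f5; tag = H(44 1a 5c 5c 5c 9a f5) = f110 ← matches
m3: inner = H(2e 70 36 36 36 6c) = 9a 12; tag = H(44 1a 5c 5c 5c 9a 12) = 0e10

2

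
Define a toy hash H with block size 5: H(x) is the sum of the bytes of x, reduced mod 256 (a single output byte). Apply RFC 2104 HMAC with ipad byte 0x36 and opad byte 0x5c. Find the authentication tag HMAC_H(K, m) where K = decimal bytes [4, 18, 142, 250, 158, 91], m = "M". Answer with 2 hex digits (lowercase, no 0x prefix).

01

Key decimal bytes [4, 18, 142, 250, 158, 91] = 04 12 8e fa 9e 5b is 6 bytes > B = 5, so hash it first: H(key) = 97, then zero-pad to 5 bytes: K' = 97 00 00 00 00.
K' ⊕ ipad = a1 36 36 36 36.  K' ⊕ opad = cb 5c 5c 5c 5c.
Inner input = (K'⊕ipad) ∥ m = a1 36 36 36 36 ∥ 4d.
Inner hash: sum = 161+54+54+54+54+77 = 454; mod 256 = 198 → c6.
Outer input = (K'⊕opad) ∥ inner = cb 5c 5c 5c 5c ∥ c6.
Outer hash (tag): sum = 203+92+92+92+92+198 = 769; mod 256 = 1 → 01.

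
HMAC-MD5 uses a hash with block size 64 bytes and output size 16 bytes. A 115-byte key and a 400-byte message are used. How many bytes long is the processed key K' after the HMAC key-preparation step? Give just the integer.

Key is 115 > 64 bytes, so it is hashed to 16 bytes then zero-padded to 64: |K'| = 64.

64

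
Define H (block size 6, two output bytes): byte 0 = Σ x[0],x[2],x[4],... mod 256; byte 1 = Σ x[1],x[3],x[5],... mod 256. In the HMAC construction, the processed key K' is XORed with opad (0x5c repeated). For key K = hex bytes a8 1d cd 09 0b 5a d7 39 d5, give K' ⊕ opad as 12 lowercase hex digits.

Key hex bytes a8 1d cd 09 0b 5a d7 39 d5 is 9 bytes > B = 6, so hash it first: H(key) = 2c b9, then zero-pad to 6 bytes: K' = 2c b9 00 00 00 00.
XOR each byte with 0x5c: 2c⊕5c=70, b9⊕5c=e5, 00⊕5c=5c, 00⊕5c=5c, 00⊕5c=5c, 00⊕5c=5c.

70e55c5c5c5c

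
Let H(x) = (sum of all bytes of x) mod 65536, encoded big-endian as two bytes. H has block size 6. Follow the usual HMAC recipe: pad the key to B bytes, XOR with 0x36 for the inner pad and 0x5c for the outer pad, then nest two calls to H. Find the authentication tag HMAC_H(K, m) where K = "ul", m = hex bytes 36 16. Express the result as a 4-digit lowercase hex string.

Key "ul" = 75 6c is 2 bytes ≤ B = 6; zero-pad to 6 bytes: K' = 75 6c 00 00 00 00.
K' ⊕ ipad = 43 5a 36 36 36 36.  K' ⊕ opad = 29 30 5c 5c 5c 5c.
Inner input = (K'⊕ipad) ∥ m = 43 5a 36 36 36 36 ∥ 36 16.
Inner hash: sum = 67+90+54+54+54+54+54+22 = 449 → 01 c1.
Outer input = (K'⊕opad) ∥ inner = 29 30 5c 5c 5c 5c ∥ 01 c1.
Outer hash (tag): sum = 41+48+92+92+92+92+1+193 = 651 → 02 8b.

028b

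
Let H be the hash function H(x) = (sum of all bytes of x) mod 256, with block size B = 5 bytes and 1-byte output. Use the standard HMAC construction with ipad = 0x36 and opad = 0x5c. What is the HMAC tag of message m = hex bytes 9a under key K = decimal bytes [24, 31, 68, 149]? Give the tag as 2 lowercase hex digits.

Key decimal bytes [24, 31, 68, 149] = 18 1f 44 95 is 4 bytes ≤ B = 5; zero-pad to 5 bytes: K' = 18 1f 44 95 00.
K' ⊕ ipad = 2e 29 72 a3 36.  K' ⊕ opad = 44 43 18 c9 5c.
Inner input = (K'⊕ipad) ∥ m = 2e 29 72 a3 36 ∥ 9a.
Inner hash: sum = 46+41+114+163+54+154 = 572; mod 256 = 60 → 3c.
Outer input = (K'⊕opad) ∥ inner = 44 43 18 c9 5c ∥ 3c.
Outer hash (tag): sum = 68+67+24+201+92+60 = 512; mod 256 = 0 → 00.

00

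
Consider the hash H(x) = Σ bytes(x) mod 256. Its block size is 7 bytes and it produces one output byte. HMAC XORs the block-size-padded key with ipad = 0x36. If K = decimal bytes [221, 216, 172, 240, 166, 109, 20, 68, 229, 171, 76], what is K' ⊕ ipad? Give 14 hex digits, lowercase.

Key decimal bytes [221, 216, 172, 240, 166, 109, 20, 68, 229, 171, 76] = dd d8 ac f0 a6 6d 14 44 e5 ab 4c is 11 bytes > B = 7, so hash it first: H(key) = 98, then zero-pad to 7 bytes: K' = 98 00 00 00 00 00 00.
XOR each byte with 0x36: 98⊕36=ae, 00⊕36=36, 00⊕36=36, 00⊕36=36, 00⊕36=36, 00⊕36=36, 00⊕36=36.

ae363636363636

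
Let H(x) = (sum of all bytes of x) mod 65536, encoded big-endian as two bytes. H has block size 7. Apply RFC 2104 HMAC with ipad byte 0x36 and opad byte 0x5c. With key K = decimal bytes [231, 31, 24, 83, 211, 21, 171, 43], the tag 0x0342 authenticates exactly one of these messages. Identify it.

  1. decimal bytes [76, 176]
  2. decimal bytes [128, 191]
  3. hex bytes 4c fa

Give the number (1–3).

Key decimal bytes [231, 31, 24, 83, 211, 21, 171, 43] = e7 1f 18 53 d3 15 ab 2b is 8 bytes > B = 7, so hash it first: H(key) = 03 2f, then zero-pad to 7 bytes: K' = 03 2f 00 00 00 00 00.
K' ⊕ ipad = 35 19 36 36 36 36 36; K' ⊕ opad = 5f 73 5c 5c 5c 5c 5c.
m1: inner = H(35 19 36 36 36 36 36 4c b0) = 02 58; tag = H(5f 73 5c 5c 5c 5c 5c 02 58) = 02f8
m2: inner = H(35 19 36 36 36 36 36 80 bf) = 02 9b; tag = H(5f 73 5c 5c 5c 5c 5c 02 9b) = 033b
m3: inner = H(35 19 36 36 36 36 36 4c fa) = 02 a2; tag = H(5f 73 5c 5c 5c 5c 5c 02 a2) = 0342 ← matches

3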